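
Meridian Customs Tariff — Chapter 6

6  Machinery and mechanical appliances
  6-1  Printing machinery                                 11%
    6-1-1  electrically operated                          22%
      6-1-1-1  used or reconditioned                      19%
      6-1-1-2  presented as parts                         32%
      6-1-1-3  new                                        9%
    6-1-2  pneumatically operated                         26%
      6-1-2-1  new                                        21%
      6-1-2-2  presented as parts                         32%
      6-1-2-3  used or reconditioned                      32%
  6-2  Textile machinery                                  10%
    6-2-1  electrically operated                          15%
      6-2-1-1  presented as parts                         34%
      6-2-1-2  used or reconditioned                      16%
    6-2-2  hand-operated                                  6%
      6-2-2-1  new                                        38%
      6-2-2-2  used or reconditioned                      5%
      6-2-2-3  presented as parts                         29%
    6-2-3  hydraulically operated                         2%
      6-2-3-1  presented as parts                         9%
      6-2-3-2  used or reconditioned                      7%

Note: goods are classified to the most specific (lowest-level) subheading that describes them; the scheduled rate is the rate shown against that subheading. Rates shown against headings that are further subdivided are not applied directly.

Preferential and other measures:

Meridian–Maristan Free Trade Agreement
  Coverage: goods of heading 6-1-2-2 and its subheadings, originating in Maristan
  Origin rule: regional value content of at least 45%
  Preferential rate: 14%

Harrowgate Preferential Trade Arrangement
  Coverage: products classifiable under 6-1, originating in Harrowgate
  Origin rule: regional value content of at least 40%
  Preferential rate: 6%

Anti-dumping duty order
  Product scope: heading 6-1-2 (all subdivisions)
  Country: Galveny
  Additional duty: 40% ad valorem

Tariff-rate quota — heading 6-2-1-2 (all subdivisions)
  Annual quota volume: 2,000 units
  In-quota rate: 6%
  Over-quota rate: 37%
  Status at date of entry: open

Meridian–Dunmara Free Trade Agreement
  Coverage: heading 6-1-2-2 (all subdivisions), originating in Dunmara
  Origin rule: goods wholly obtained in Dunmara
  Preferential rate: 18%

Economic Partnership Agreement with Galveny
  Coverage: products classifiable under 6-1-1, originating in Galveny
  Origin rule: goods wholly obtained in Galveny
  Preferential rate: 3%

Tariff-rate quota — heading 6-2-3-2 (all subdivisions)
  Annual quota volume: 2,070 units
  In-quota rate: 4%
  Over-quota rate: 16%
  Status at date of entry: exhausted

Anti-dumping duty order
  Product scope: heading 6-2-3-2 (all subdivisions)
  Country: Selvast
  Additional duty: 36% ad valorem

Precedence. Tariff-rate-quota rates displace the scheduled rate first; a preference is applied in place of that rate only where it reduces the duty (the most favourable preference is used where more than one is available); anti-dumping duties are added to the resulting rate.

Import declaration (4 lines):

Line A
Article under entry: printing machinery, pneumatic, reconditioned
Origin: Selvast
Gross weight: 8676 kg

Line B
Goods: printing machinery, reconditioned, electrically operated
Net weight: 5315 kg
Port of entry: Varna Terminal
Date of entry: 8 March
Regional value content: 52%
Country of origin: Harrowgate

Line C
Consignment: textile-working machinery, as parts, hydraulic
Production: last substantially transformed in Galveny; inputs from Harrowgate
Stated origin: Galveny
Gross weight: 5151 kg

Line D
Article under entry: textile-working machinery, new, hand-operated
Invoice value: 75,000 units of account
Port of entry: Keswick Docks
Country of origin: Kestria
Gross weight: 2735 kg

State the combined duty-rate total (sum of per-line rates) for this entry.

85%

Line A: printing → 6-1; pneumatic → 6-1-2; reconditioned → 6-1-2-3. Scheduled 32%. No special measure applies. → 32%.
Line B: printing → 6-1; electrically operated → 6-1-1; reconditioned → 6-1-1-1. Scheduled 19%. Harrowgate agreement on 6-1: RVC ≥ 40% → 6% available; preferential 6%. → 6%.
Line C: textile-working → 6-2; hydraulic → 6-2-3; as parts → 6-2-3-1. Scheduled 9%. Galveny agreement on 6-1-1: 6-2-3-1 not covered. → 9%.
Line D: textile-working → 6-2; hand-operated → 6-2-2; new → 6-2-2-1. Scheduled 38%. No special measure applies. → 38%.
Sum: 32% + 6% + 9% + 38% = 85%.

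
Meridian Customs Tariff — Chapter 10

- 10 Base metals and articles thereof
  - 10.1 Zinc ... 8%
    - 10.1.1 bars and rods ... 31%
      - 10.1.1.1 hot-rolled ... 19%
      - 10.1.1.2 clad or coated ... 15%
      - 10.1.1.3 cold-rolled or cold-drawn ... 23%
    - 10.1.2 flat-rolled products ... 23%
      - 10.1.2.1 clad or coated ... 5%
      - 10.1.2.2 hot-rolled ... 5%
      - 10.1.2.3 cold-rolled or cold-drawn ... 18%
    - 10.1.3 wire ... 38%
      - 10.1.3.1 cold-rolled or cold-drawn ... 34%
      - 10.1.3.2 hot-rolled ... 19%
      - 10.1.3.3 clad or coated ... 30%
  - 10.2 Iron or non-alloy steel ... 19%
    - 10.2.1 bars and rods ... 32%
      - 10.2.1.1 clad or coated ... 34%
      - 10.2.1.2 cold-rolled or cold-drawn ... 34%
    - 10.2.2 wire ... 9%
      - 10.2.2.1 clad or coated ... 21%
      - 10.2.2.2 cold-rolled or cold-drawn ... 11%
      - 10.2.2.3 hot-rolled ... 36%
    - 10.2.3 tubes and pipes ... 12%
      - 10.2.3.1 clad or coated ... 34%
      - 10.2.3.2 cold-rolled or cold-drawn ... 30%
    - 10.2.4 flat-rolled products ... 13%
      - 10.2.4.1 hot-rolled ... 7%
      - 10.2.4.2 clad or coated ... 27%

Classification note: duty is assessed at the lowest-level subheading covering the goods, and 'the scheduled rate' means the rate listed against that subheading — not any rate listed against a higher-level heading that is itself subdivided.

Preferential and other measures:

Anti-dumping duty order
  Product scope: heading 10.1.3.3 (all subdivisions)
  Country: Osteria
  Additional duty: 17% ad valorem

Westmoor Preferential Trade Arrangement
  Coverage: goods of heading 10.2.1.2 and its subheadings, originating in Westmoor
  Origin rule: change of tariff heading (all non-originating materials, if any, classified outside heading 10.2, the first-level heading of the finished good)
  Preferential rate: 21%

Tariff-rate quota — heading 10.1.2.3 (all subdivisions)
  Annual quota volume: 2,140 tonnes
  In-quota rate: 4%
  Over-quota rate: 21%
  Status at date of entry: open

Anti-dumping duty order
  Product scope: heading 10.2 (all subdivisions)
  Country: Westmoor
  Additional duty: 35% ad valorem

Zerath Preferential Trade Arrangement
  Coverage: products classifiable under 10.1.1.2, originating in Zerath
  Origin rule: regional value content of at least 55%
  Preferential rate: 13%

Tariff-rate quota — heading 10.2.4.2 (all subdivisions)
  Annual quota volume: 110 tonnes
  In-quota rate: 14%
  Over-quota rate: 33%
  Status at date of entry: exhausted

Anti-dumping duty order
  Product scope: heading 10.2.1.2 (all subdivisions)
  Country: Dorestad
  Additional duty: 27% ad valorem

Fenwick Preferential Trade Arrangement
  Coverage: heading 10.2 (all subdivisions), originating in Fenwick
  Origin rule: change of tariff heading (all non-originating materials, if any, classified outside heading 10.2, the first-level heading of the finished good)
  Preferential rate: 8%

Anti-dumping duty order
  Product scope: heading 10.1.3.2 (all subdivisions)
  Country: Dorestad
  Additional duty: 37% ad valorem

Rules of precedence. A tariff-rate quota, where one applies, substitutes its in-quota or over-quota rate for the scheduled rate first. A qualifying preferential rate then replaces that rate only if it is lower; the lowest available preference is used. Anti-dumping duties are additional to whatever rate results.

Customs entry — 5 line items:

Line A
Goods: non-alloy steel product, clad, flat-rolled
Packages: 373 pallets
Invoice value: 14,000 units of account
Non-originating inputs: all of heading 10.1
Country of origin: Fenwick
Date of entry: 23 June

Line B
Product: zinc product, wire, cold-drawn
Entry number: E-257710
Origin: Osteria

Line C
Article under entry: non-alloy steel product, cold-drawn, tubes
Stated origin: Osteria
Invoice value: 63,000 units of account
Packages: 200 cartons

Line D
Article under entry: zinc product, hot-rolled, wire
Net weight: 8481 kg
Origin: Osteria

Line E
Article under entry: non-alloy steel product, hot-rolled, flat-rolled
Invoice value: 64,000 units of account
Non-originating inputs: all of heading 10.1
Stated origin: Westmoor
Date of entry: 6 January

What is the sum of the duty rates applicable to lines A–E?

133%

Line A: non-alloy steel → 10.2; flat-rolled → 10.2.4; clad → 10.2.4.2. Scheduled 27%. quota on 10.2.4.2 exhausted → over-quota 33%; Fenwick agreement on 10.2: CTH met → 8% available; preferential 8%. → 8%.
Line B: zinc → 10.1; wire → 10.1.3; cold-drawn → 10.1.3.1. Scheduled 34%. No special measure applies. → 34%.
Line C: non-alloy steel → 10.2; tubes → 10.2.3; cold-drawn → 10.2.3.2. Scheduled 30%. No special measure applies. → 30%.
Line D: zinc → 10.1; wire → 10.1.3; hot-rolled → 10.1.3.2. Scheduled 19%. No special measure applies. → 19%.
Line E: non-alloy steel → 10.2; flat-rolled → 10.2.4; hot-rolled → 10.2.4.1. Scheduled 7%. Westmoor agreement on 10.2.1.2: 10.2.4.1 not covered; anti-dumping (Westmoor, 10.2): +35%; total 7% + 35% = 42%. → 42%.
Sum: 8% + 34% + 30% + 19% + 42% = 133%.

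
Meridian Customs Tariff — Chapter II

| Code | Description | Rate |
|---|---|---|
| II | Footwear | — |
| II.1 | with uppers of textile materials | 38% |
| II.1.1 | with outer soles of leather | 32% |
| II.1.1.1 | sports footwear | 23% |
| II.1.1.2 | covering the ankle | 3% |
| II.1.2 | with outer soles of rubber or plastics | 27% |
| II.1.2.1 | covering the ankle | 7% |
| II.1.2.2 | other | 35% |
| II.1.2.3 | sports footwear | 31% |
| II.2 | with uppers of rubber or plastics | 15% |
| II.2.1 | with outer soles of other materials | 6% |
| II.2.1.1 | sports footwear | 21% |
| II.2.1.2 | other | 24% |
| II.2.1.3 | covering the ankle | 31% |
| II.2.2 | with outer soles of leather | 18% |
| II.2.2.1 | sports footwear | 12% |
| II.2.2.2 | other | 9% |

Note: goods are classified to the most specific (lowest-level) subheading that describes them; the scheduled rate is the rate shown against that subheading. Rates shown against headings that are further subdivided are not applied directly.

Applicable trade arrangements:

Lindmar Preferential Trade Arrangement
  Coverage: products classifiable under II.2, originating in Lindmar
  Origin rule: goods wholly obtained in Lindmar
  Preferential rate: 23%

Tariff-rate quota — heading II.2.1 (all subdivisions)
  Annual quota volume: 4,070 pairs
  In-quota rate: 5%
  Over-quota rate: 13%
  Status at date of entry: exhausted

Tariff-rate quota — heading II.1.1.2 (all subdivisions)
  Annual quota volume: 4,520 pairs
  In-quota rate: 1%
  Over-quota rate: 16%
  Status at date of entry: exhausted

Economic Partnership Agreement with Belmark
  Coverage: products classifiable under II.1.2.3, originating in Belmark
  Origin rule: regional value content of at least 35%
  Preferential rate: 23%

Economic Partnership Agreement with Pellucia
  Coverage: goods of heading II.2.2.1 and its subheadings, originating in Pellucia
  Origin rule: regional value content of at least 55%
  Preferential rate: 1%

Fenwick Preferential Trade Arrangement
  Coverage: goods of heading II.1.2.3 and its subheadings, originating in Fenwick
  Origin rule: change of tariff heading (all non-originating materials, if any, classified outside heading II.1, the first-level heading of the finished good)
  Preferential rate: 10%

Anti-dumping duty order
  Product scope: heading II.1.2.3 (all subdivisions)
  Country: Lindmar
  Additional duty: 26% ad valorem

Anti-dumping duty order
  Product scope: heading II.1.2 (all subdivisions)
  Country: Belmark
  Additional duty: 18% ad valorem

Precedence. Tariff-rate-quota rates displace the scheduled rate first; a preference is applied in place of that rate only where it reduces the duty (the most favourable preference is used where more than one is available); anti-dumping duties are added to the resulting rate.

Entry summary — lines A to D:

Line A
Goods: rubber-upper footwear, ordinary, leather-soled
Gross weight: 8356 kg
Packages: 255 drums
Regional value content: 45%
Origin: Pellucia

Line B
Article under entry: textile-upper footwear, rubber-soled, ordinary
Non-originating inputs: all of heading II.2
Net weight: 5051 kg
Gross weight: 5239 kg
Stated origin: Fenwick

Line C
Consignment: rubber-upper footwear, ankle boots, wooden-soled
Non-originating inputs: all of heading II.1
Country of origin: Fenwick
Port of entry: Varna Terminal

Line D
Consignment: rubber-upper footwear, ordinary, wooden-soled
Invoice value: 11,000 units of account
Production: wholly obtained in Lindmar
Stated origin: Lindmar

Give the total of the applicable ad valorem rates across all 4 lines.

70%

Line A: rubber-upper → II.2; leather-soled → II.2.2; ordinary → II.2.2.2. Scheduled 9%. Pellucia agreement on II.2.2.1: II.2.2.2 not covered. → 9%.
Line B: textile-upper → II.1; rubber-soled → II.1.2; ordinary → II.1.2.2. Scheduled 35%. Fenwick agreement on II.1.2.3: II.1.2.2 not covered. → 35%.
Line C: rubber-upper → II.2; wooden-soled → II.2.1; ankle boots → II.2.1.3. Scheduled 31%. quota on II.2.1 exhausted → over-quota 13%; Fenwick agreement on II.1.2.3: II.2.1.3 not covered. → 13%.
Line D: rubber-upper → II.2; wooden-soled → II.2.1; ordinary → II.2.1.2. Scheduled 24%. quota on II.2.1 exhausted → over-quota 13%; Lindmar agreement on II.2: wholly obtained → 23% available; preference 23% not lower than 13% → no reduction. → 13%.
Sum: 9% + 35% + 13% + 13% = 70%.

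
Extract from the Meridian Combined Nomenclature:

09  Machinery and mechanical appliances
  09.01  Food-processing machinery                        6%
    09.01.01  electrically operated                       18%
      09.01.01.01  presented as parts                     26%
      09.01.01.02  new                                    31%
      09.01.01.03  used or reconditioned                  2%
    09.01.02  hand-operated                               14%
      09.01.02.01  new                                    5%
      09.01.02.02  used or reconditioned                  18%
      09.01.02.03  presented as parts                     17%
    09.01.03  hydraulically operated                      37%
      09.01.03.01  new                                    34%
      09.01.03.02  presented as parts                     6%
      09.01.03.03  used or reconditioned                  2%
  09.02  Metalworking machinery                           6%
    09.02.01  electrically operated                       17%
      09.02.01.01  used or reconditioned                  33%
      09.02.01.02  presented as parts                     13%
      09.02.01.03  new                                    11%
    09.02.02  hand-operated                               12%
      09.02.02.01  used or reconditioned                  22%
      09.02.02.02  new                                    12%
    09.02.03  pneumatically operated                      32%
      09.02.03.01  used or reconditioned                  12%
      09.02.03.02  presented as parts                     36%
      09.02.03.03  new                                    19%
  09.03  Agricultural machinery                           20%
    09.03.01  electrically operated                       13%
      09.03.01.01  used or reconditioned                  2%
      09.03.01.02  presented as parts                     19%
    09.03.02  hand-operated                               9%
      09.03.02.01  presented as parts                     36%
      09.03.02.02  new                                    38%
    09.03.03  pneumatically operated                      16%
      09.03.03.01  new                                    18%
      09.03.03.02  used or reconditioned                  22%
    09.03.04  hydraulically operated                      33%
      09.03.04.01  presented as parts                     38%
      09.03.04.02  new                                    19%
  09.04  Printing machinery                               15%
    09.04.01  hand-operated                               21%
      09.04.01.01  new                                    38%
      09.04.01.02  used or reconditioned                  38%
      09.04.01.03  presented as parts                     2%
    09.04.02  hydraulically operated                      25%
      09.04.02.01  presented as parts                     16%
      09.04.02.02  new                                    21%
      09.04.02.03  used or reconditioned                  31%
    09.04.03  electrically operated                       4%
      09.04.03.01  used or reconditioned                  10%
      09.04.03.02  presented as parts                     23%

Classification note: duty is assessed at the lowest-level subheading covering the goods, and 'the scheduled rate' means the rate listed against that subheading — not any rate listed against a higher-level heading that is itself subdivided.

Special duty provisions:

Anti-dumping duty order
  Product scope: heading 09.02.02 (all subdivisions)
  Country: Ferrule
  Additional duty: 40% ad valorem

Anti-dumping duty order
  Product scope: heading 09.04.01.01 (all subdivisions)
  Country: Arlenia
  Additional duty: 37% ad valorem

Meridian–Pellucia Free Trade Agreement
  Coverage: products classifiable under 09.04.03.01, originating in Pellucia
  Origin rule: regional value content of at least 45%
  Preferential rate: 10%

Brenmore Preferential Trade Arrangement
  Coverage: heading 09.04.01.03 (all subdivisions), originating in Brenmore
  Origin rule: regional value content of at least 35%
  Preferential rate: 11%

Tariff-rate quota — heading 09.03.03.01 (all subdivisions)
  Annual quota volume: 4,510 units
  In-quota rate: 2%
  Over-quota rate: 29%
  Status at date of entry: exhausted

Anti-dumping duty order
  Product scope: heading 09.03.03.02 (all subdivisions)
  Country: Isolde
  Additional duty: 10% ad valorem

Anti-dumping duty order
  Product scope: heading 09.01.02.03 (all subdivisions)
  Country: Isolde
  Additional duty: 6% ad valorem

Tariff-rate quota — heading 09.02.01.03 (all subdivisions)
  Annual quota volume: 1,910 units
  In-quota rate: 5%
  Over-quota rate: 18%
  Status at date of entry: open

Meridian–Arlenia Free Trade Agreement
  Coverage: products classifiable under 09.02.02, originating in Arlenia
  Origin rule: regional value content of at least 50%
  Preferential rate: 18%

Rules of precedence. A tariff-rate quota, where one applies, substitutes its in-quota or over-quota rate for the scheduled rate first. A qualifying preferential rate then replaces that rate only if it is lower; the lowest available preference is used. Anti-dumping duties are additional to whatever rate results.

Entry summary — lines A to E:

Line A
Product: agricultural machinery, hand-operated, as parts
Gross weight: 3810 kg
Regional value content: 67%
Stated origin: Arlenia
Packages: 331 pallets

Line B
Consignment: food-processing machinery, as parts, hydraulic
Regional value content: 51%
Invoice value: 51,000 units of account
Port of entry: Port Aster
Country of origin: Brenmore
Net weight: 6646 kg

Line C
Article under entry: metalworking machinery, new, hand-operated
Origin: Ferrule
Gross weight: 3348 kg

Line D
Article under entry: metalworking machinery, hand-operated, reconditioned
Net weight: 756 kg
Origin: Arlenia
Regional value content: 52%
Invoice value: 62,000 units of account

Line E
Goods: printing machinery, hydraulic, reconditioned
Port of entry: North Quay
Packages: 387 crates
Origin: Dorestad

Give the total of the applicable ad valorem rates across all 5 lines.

143%

Line A: agricultural → 09.03; hand-operated → 09.03.02; as parts → 09.03.02.01. Scheduled 36%. Arlenia agreement on 09.02.02: 09.03.02.01 not covered. → 36%.
Line B: food-processing → 09.01; hydraulic → 09.01.03; as parts → 09.01.03.02. Scheduled 6%. Brenmore agreement on 09.04.01.03: 09.01.03.02 not covered. → 6%.
Line C: metalworking → 09.02; hand-operated → 09.02.02; new → 09.02.02.02. Scheduled 12%. anti-dumping (Ferrule, 09.02.02): +40%; total 12% + 40% = 52%. → 52%.
Line D: metalworking → 09.02; hand-operated → 09.02.02; reconditioned → 09.02.02.01. Scheduled 22%. Arlenia agreement on 09.02.02: RVC ≥ 50% → 18% available; preferential 18%. → 18%.
Line E: printing → 09.04; hydraulic → 09.04.02; reconditioned → 09.04.02.03. Scheduled 31%. No special measure applies. → 31%.
Sum: 36% + 6% + 52% + 18% + 31% = 143%.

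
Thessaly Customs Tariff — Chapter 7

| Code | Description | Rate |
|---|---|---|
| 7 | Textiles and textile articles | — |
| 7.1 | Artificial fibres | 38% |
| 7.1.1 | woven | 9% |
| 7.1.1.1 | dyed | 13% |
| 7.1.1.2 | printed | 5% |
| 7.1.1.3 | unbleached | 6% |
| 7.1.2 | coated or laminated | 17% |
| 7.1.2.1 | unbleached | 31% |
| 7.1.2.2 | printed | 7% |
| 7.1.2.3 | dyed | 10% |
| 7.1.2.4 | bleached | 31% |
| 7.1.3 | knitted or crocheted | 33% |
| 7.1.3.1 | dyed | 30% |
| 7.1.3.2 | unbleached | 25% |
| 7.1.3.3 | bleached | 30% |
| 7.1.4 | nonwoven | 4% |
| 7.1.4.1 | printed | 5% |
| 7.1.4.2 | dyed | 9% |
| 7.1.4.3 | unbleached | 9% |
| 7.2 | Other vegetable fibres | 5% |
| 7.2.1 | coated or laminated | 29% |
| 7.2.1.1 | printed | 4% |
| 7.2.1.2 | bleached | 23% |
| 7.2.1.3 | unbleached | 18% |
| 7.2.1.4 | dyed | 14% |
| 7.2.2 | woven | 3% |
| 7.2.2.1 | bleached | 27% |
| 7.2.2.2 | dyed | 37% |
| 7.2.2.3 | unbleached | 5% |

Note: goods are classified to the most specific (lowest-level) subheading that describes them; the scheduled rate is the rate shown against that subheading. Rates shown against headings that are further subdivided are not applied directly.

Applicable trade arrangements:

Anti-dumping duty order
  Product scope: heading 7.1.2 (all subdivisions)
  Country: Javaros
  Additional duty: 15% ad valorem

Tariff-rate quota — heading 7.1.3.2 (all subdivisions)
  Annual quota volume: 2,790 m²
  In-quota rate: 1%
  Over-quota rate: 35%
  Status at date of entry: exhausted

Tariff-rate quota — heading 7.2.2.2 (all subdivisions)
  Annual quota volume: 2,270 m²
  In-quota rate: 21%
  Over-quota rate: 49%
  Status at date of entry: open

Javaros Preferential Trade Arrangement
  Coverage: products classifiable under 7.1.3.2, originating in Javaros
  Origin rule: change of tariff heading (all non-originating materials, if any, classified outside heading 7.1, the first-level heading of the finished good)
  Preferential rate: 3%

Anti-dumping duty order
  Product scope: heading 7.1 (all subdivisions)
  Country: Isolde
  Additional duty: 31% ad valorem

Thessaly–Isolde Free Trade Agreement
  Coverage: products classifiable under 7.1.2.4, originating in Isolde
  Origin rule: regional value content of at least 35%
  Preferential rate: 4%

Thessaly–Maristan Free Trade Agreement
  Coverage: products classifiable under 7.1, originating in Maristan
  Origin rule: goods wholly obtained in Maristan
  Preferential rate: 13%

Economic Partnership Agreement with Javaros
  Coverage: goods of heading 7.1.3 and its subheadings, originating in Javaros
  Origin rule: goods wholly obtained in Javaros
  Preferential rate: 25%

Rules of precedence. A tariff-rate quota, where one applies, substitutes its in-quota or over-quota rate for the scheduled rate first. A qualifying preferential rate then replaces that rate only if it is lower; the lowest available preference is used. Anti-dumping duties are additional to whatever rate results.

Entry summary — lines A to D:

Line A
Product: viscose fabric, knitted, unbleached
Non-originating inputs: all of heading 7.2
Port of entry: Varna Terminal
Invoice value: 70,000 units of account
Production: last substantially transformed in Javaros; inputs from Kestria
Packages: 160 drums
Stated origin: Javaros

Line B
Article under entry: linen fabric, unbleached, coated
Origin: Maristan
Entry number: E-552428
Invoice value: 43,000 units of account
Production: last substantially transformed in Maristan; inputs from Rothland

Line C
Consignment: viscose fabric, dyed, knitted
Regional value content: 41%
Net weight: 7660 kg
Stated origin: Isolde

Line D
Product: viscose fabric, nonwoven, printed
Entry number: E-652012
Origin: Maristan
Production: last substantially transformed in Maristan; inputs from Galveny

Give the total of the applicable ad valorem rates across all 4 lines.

87%

Line A: viscose → 7.1; knitted → 7.1.3; unbleached → 7.1.3.2. Scheduled 25%. quota on 7.1.3.2 exhausted → over-quota 35%; Javaros agreement on 7.1.3.2: CTH met → 3% available; Javaros agreement on 7.1.3: not wholly obtained; preferential 3%. → 3%.
Line B: linen → 7.2; coated → 7.2.1; unbleached → 7.2.1.3. Scheduled 18%. Maristan agreement on 7.1: 7.2.1.3 not covered. → 18%.
Line C: viscose → 7.1; knitted → 7.1.3; dyed → 7.1.3.1. Scheduled 30%. Isolde agreement on 7.1.2.4: 7.1.3.1 not covered; anti-dumping (Isolde, 7.1): +31%; total 30% + 31% = 61%. → 61%.
Line D: viscose → 7.1; nonwoven → 7.1.4; printed → 7.1.4.1. Scheduled 5%. Maristan agreement on 7.1: not wholly obtained. → 5%.
Sum: 3% + 18% + 61% + 5% = 87%.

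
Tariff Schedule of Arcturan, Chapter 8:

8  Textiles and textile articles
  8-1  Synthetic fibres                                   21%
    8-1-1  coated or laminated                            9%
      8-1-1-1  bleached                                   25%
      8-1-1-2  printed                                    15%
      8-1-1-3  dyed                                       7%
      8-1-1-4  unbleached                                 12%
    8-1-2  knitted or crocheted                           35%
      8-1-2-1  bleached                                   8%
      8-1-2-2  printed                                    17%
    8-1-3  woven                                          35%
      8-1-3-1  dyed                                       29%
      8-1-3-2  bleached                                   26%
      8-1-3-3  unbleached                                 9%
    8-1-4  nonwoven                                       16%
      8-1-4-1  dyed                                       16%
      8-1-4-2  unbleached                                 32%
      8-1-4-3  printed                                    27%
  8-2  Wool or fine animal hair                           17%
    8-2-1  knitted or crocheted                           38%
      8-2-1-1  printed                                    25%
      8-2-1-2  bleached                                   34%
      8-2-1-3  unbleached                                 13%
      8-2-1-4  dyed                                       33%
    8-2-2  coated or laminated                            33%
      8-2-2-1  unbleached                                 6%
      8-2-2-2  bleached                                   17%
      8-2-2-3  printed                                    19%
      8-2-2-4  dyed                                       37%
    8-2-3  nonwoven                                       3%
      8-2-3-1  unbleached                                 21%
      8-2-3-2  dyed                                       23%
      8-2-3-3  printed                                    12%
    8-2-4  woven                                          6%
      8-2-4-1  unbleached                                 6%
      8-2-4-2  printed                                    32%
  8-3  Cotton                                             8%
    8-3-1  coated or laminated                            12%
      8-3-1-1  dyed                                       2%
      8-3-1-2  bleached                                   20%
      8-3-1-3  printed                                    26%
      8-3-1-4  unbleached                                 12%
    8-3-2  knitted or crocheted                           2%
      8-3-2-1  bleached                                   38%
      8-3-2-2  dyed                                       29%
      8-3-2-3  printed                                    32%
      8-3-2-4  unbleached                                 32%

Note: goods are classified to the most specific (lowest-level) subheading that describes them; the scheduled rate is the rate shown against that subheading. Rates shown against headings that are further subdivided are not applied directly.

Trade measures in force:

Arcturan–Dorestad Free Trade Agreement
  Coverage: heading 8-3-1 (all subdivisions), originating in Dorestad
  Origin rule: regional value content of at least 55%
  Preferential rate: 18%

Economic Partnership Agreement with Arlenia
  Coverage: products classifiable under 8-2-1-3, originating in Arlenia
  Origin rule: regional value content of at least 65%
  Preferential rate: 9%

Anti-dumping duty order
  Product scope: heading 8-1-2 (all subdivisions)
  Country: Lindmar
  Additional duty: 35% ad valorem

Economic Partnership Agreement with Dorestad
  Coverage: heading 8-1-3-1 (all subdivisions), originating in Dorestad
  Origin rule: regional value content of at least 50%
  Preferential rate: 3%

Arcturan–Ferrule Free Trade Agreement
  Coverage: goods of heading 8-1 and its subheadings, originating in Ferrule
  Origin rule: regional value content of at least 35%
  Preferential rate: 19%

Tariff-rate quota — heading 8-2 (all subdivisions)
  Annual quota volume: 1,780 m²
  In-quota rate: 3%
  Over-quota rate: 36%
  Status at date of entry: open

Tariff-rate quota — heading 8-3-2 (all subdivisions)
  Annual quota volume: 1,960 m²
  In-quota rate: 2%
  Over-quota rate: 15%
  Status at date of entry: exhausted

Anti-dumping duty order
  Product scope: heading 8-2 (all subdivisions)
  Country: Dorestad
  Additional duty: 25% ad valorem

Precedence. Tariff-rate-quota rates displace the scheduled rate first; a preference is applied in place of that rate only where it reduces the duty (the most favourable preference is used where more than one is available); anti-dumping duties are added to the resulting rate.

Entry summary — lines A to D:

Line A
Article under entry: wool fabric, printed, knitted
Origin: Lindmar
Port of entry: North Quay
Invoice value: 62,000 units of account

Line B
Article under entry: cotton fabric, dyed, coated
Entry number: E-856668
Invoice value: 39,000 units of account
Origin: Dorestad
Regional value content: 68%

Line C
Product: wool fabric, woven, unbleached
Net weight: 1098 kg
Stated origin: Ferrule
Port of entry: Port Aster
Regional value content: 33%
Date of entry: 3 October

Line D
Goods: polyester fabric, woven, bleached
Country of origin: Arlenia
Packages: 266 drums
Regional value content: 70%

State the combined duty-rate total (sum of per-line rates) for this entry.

Line A: wool → 8-2; knitted → 8-2-1; printed → 8-2-1-1. Scheduled 25%. quota on 8-2 open → in-quota 3%. → 3%.
Line B: cotton → 8-3; coated → 8-3-1; dyed → 8-3-1-1. Scheduled 2%. Dorestad agreement on 8-3-1: RVC ≥ 55% → 18% available; Dorestad agreement on 8-1-3-1: 8-3-1-1 not covered; preference 18% not lower than 2% → no reduction. → 2%.
Line C: wool → 8-2; woven → 8-2-4; unbleached → 8-2-4-1. Scheduled 6%. quota on 8-2 open → in-quota 3%; Ferrule agreement on 8-1: 8-2-4-1 not covered. → 3%.
Line D: polyester → 8-1; woven → 8-1-3; bleached → 8-1-3-2. Scheduled 26%. Arlenia agreement on 8-2-1-3: 8-1-3-2 not covered. → 26%.
Sum: 3% + 2% + 3% + 26% = 34%.

34%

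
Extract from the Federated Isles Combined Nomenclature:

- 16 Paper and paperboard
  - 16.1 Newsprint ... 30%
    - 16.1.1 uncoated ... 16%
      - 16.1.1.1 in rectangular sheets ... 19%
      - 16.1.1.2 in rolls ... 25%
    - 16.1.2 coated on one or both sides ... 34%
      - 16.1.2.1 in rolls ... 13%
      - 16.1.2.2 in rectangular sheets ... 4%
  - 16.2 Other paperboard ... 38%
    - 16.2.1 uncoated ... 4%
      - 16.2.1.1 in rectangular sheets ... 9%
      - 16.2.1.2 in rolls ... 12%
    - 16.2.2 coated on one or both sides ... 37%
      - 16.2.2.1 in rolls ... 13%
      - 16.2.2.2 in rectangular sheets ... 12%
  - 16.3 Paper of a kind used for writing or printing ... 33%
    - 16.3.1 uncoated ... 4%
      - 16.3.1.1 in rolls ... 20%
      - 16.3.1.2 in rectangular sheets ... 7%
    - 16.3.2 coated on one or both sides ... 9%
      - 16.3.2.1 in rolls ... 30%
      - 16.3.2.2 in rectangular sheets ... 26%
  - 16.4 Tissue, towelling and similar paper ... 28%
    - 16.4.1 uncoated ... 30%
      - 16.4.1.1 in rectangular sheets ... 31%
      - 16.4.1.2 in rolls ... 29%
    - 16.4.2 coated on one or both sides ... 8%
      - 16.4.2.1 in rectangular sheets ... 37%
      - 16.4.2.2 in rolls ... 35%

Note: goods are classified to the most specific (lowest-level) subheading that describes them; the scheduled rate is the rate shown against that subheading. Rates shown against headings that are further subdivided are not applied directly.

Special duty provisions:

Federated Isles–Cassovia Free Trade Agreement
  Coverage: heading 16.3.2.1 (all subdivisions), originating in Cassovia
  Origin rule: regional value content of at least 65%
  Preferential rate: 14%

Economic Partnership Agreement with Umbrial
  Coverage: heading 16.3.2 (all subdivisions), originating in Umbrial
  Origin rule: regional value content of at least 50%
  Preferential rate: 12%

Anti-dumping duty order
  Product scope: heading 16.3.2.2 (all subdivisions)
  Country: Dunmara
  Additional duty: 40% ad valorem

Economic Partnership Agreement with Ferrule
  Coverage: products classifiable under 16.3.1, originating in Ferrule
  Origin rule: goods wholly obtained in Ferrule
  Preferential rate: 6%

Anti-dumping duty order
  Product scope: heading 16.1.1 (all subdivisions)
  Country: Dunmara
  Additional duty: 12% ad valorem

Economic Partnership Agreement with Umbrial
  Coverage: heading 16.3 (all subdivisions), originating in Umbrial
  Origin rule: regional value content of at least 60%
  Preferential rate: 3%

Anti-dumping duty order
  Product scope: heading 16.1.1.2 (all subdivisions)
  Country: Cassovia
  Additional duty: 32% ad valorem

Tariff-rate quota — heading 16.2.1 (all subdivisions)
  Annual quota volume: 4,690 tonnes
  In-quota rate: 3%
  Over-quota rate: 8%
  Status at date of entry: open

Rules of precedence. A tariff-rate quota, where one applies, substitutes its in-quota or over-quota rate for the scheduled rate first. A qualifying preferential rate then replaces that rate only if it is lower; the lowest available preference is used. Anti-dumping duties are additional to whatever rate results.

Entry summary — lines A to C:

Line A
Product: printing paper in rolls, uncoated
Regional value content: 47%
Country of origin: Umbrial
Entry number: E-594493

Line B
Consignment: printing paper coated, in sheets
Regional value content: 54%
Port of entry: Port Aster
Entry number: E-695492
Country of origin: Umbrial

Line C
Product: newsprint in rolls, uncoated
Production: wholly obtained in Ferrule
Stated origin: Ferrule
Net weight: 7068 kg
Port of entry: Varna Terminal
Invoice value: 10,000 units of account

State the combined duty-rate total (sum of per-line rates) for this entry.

57%

Line A: printing paper → 16.3; uncoated → 16.3.1; in rolls → 16.3.1.1. Scheduled 20%. Umbrial agreement on 16.3.2: 16.3.1.1 not covered; Umbrial agreement on 16.3: RVC < 60%. → 20%.
Line B: printing paper → 16.3; coated → 16.3.2; in sheets → 16.3.2.2. Scheduled 26%. Umbrial agreement on 16.3.2: RVC ≥ 50% → 12% available; Umbrial agreement on 16.3: RVC < 60%; preferential 12%. → 12%.
Line C: newsprint → 16.1; uncoated → 16.1.1; in rolls → 16.1.1.2. Scheduled 25%. Ferrule agreement on 16.3.1: 16.1.1.2 not covered. → 25%.
Sum: 20% + 12% + 25% = 57%.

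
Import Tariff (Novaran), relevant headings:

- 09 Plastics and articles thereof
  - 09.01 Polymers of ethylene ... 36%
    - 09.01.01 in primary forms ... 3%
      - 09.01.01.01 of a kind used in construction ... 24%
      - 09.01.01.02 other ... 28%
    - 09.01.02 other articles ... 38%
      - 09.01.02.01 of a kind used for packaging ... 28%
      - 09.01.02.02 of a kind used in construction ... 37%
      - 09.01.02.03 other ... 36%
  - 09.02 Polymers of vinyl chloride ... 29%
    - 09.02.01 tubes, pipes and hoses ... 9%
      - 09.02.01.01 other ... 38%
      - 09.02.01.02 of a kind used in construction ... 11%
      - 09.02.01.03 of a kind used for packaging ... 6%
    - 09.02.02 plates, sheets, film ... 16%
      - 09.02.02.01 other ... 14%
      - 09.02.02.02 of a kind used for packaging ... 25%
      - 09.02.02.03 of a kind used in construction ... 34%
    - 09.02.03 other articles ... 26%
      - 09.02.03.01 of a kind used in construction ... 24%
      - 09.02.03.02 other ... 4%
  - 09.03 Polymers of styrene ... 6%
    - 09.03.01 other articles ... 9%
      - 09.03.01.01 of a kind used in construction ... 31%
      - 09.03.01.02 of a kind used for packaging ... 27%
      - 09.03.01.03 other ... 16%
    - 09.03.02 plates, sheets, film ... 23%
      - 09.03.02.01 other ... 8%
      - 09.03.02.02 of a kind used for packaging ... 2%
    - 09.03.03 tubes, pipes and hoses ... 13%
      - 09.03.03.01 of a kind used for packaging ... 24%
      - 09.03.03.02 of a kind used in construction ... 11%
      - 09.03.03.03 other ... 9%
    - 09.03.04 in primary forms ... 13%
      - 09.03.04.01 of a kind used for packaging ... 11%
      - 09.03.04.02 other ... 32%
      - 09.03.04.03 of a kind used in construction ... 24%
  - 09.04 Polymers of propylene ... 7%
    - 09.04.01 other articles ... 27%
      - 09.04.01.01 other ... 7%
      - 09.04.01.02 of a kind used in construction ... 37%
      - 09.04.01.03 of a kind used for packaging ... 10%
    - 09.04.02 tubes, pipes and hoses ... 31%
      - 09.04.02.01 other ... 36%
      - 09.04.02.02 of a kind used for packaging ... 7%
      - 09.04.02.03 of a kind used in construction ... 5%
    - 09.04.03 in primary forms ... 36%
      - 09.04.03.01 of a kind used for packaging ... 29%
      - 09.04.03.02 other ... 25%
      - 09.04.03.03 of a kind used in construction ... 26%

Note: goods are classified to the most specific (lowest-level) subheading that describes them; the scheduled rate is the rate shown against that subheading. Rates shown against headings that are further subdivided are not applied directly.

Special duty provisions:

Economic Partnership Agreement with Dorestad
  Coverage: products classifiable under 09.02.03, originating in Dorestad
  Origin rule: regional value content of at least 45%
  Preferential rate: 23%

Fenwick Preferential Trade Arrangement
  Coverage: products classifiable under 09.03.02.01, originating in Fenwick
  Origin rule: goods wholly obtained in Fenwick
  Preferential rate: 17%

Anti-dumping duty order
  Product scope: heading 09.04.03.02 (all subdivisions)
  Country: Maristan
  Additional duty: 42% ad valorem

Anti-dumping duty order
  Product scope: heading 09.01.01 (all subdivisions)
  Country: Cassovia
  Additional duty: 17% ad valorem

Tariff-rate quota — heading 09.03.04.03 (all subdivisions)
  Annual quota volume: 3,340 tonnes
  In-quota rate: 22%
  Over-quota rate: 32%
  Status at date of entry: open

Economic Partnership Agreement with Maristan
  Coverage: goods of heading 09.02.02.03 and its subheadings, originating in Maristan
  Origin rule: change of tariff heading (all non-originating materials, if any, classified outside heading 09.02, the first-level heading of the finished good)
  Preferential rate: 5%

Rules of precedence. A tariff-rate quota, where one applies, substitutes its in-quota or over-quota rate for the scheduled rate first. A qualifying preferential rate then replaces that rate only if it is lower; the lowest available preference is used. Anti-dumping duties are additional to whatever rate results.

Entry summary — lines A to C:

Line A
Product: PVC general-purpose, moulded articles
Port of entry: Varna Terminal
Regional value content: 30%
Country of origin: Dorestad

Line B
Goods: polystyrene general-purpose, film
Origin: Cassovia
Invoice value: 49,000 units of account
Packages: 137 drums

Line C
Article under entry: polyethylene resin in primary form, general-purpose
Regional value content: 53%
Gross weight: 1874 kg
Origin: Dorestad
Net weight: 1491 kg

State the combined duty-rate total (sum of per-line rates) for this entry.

Line A: PVC → 09.02; moulded articles → 09.02.03; general-purpose → 09.02.03.02. Scheduled 4%. Dorestad agreement on 09.02.03: RVC < 45%. → 4%.
Line B: polystyrene → 09.03; film → 09.03.02; general-purpose → 09.03.02.01. Scheduled 8%. No special measure applies. → 8%.
Line C: polyethylene → 09.01; resin in primary form → 09.01.01; general-purpose → 09.01.01.02. Scheduled 28%. Dorestad agreement on 09.02.03: 09.01.01.02 not covered. → 28%.
Sum: 4% + 8% + 28% = 40%.

40%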